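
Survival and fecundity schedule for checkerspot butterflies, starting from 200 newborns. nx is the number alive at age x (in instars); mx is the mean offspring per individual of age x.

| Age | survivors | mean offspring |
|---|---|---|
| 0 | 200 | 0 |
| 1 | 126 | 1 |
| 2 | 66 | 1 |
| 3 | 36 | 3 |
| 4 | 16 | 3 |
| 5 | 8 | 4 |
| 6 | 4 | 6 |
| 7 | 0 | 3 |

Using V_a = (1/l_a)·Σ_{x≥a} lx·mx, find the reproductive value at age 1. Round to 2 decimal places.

lx = nx/n0 = nx/200: 1, 0.63, 0.33, 0.18, 0.08, 0.04, 0.02, 0
lx·mx for x ≥ 1: 0.63, 0.33, 0.54, 0.24, 0.16, 0.12, 0 → sum = 2.02
V_1 = 2.02 / l_1 = 2.02 / 0.63 = 3.206349… → 3.21

3.21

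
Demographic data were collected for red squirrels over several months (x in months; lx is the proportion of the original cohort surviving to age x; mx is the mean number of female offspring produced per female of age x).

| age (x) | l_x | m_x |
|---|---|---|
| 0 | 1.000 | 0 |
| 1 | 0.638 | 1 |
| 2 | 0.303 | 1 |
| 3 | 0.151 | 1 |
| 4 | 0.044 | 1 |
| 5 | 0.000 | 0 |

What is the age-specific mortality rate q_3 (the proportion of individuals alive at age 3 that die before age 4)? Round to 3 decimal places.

0.709

q_3 = (l_3 − l_4) / l_3 = (0.151 − 0.044) / 0.151
     = 0.107 / 0.151 = 0.708609… → 0.709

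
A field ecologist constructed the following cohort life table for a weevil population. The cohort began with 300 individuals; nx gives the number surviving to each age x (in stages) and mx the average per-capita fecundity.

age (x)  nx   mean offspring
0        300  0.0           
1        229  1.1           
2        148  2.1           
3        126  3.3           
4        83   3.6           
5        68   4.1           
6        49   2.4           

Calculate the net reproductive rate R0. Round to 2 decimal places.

5.58

lx = nx/n0 = nx/300: 1, 0.76333…, 0.49333…, 0.42, 0.27667…, 0.22667…, 0.16333…
lx·mx by age: 0, 0.839667…, 1.036…, 1.386, 0.996…, 0.929333…, 0.392…
R0 = Σ lx·mx = 5.579… → 5.58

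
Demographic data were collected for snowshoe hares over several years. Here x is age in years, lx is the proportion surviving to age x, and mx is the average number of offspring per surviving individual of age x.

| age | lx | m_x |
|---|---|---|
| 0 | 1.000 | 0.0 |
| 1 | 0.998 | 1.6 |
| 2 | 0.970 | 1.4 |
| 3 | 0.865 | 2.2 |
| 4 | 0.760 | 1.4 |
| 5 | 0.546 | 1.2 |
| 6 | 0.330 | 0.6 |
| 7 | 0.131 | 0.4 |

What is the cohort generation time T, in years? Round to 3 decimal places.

2.799

lx·mx: 0, 1.5968, 1.358, 1.903, 1.064, 0.6552, 0.198, 0.0524 → R0 = 6.8274
x·lx·mx: 0, 1.5968, 2.716, 5.709, 4.256, 3.276, 1.188, 0.3668 → Σ = 19.1086
T = 19.1086 / 6.8274 = 2.798811… → 2.799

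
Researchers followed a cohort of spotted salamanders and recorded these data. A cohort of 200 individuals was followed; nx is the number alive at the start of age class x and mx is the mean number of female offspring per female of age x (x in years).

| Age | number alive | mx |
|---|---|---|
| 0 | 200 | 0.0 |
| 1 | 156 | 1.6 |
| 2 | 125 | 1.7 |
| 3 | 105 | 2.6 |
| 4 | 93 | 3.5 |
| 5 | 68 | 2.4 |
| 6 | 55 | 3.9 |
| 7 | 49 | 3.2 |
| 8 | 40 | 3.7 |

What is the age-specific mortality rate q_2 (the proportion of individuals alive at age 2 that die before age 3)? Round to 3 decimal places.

lx = nx/n0 = nx/200: 1, 0.78, 0.625, 0.525, 0.465, 0.34, 0.275, 0.245, 0.2
q_2 = (l_2 − l_3) / l_2 = (0.625 − 0.525) / 0.625
     = 0.1 / 0.625 = 0.16 → 0.160

0.160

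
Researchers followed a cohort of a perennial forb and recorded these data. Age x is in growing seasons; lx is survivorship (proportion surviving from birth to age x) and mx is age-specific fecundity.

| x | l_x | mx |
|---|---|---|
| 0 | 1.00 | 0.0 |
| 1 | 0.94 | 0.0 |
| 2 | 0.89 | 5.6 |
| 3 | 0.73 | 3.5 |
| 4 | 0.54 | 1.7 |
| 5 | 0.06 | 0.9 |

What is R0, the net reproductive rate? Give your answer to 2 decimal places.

8.51

lx·mx by age: 0, 0, 4.984, 2.555, 0.918, 0.054
R0 = Σ lx·mx = 8.511 → 8.51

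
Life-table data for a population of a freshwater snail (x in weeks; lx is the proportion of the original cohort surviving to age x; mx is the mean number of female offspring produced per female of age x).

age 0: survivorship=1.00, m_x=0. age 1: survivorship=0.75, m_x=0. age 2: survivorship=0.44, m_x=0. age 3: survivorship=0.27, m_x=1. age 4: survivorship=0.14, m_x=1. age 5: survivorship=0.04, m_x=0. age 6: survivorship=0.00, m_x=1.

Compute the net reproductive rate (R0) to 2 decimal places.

0.41

lx·mx by age: 0, 0, 0, 0.27, 0.14, 0, 0
R0 = Σ lx·mx = 0.41 → 0.41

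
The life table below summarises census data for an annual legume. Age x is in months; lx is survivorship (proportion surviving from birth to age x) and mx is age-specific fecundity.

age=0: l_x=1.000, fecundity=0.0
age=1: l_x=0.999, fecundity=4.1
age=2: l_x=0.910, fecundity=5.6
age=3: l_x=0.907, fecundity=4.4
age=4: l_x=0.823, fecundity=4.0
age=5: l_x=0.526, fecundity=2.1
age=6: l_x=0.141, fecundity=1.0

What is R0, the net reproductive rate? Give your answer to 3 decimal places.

17.720

lx·mx by age: 0, 4.0959, 5.096, 3.9908, 3.292, 1.1046, 0.141
R0 = Σ lx·mx = 17.7203 → 17.720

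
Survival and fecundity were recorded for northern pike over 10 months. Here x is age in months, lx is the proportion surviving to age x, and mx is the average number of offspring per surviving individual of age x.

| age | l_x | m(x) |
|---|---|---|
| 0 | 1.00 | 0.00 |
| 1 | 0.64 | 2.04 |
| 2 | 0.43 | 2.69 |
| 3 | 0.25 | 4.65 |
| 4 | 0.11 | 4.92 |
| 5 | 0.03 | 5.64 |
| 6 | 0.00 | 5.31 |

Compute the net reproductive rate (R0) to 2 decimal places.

lx·mx by age: 0, 1.3056, 1.1567, 1.1625, 0.5412, 0.1692, 0
R0 = Σ lx·mx = 4.3352 → 4.34

4.34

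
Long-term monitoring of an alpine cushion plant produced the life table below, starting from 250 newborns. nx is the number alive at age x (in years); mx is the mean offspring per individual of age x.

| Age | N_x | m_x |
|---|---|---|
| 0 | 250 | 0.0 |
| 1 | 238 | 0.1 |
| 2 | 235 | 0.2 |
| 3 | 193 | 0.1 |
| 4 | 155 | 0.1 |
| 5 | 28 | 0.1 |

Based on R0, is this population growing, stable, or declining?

lx = nx/n0 = nx/250: 1, 0.952, 0.94, 0.772, 0.62, 0.112
R0 = Σ lx·mx = 0 + 0.0952 + 0.188 + 0.0772 + 0.062 + 0.0112 = 0.4336
R0 < 1, so the population is declining.

declining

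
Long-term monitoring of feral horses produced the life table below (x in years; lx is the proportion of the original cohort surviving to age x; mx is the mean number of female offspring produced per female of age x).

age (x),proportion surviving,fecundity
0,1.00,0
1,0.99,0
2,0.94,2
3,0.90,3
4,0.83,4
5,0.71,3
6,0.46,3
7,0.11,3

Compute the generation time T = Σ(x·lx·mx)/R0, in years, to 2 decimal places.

lx·mx: 0, 0, 1.88, 2.7, 3.32, 2.13, 1.38, 0.33 → R0 = 11.74
x·lx·mx: 0, 0, 3.76, 8.1, 13.28, 10.65, 8.28, 2.31 → Σ = 46.38
T = 46.38 / 11.74 = 3.950596… → 3.95

3.95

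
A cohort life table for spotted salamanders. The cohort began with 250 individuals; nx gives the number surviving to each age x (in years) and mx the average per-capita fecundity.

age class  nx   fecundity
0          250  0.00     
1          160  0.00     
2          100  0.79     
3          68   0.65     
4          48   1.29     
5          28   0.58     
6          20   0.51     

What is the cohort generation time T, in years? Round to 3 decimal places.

lx = nx/n0 = nx/250: 1, 0.64, 0.4, 0.272, 0.192, 0.112, 0.08
lx·mx: 0, 0, 0.316, 0.1768, 0.24768, 0.06496, 0.0408 → R0 = 0.84624
x·lx·mx: 0, 0, 0.632, 0.5304, 0.99072, 0.3248, 0.2448 → Σ = 2.72272
T = 2.72272 / 0.84624 = 3.217432… → 3.217

3.217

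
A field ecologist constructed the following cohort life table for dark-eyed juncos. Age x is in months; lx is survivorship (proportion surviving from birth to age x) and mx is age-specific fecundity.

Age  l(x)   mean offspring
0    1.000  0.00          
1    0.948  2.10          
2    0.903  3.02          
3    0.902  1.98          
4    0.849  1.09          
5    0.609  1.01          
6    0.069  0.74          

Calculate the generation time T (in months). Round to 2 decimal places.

lx·mx: 0, 1.9908, 2.72706, 1.78596, 0.92541, 0.61509, 0.05106 → R0 = 8.09538
x·lx·mx: 0, 1.9908, 5.45412, 5.35788, 3.70164, 3.07545, 0.30636 → Σ = 19.88625
T = 19.88625 / 8.09538 = 2.456494… → 2.46

2.46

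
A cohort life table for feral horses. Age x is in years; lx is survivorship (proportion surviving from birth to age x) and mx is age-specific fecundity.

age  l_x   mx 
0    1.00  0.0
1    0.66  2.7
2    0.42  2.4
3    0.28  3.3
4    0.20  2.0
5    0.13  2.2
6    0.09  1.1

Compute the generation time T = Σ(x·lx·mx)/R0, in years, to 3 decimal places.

lx·mx: 0, 1.782, 1.008, 0.924, 0.4, 0.286, 0.099 → R0 = 4.499
x·lx·mx: 0, 1.782, 2.016, 2.772, 1.6, 1.43, 0.594 → Σ = 10.194
T = 10.194 / 4.499 = 2.265837… → 2.266

2.266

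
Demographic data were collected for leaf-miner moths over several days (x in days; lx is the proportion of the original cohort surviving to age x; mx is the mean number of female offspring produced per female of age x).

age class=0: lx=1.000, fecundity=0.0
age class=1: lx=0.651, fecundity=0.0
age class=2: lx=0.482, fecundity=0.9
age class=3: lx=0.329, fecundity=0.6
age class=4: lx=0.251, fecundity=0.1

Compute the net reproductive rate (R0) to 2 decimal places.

lx·mx by age: 0, 0, 0.4338, 0.1974, 0.0251
R0 = Σ lx·mx = 0.6563 → 0.66

0.66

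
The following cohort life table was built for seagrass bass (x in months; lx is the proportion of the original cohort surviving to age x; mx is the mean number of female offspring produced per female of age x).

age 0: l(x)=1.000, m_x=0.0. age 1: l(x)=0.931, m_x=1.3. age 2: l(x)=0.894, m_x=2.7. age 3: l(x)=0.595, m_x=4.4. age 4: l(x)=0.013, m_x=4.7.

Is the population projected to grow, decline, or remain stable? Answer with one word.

growing

R0 = Σ lx·mx = 0 + 1.2103 + 2.4138 + 2.618 + 0.0611 = 6.3032
R0 > 1, so the population is growing.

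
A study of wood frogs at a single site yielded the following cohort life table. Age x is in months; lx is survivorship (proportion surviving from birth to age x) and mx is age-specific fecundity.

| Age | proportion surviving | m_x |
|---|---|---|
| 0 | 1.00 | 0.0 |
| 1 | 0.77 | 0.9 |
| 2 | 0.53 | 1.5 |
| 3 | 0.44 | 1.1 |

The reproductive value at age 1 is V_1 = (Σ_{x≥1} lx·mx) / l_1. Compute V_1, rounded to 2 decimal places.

2.56

lx·mx for x ≥ 1: 0.693, 0.795, 0.484 → sum = 1.972
V_1 = 1.972 / l_1 = 1.972 / 0.77 = 2.561039… → 2.56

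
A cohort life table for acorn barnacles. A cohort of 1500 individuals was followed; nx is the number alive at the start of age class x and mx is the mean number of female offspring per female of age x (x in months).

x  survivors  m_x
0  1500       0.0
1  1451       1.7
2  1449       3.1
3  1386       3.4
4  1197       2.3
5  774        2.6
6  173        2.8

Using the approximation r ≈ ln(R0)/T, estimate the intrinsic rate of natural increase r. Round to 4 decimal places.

lx = nx/n0 = nx/1500: 1, 0.96733…, 0.966, 0.924, 0.798, 0.516, 0.11533…
R0 = Σ lx·mx = 0 + 1.64447… + 2.9946 + 3.1416 + 1.8354 + 1.3416 + 0.32293… = 11.2806…
Σ x·lx·mx = 33.045667…; T = 33.045667…/11.2806… = 2.92942…
r ≈ ln(R0)/T = ln(11.2806…)/2.92942… = 0.827154… → 0.8272

0.8272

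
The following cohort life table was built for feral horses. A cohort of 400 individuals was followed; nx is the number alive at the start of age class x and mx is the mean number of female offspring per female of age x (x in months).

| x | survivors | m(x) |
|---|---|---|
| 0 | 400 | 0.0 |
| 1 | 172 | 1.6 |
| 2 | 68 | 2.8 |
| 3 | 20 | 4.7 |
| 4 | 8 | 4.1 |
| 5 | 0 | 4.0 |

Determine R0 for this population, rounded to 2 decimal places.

1.48

lx = nx/n0 = nx/400: 1, 0.43, 0.17, 0.05, 0.02, 0
lx·mx by age: 0, 0.688, 0.476, 0.235, 0.082, 0
R0 = Σ lx·mx = 1.481 → 1.48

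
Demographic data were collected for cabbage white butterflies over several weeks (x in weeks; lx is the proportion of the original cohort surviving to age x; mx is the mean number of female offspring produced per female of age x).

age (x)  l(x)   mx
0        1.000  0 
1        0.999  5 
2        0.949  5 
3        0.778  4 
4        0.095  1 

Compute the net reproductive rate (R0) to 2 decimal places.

12.95

lx·mx by age: 0, 4.995, 4.745, 3.112, 0.095
R0 = Σ lx·mx = 12.947 → 12.95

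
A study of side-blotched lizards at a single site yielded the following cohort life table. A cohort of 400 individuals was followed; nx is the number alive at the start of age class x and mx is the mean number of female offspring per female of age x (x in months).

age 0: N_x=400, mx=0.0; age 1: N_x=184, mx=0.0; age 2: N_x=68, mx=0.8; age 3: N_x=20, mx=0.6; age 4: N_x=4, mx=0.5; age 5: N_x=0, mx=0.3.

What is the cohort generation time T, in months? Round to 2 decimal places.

lx = nx/n0 = nx/400: 1, 0.46, 0.17, 0.05, 0.01, 0
lx·mx: 0, 0, 0.136, 0.03, 0.005, 0 → R0 = 0.171
x·lx·mx: 0, 0, 0.272, 0.09, 0.02, 0 → Σ = 0.382
T = 0.382 / 0.171 = 2.233918… → 2.23

2.23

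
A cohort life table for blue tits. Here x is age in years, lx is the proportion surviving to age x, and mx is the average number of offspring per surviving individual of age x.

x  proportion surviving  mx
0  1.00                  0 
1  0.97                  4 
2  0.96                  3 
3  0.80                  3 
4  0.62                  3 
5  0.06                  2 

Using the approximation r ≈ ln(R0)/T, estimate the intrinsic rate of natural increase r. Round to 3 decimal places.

R0 = Σ lx·mx = 0 + 3.88 + 2.88 + 2.4 + 1.86 + 0.12 = 11.14
Σ x·lx·mx = 24.88; T = 24.88/11.14 = 2.23339…
r ≈ ln(R0)/T = ln(11.14)/2.23339… = 1.07932… → 1.079

1.079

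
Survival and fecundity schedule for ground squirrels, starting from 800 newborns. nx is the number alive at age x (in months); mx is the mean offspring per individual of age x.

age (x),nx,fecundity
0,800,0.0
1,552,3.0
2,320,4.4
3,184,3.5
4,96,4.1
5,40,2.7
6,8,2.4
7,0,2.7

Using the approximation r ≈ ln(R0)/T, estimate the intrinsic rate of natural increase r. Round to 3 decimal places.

lx = nx/n0 = nx/800: 1, 0.69, 0.4, 0.23, 0.12, 0.05, 0.01, 0
R0 = Σ lx·mx = 0 + 2.07 + 1.76 + 0.805 + 0.492 + 0.135 + 0.024 + 0 = 5.286
Σ x·lx·mx = 10.792; T = 10.792/5.286 = 2.04162…
r ≈ ln(R0)/T = ln(5.286)/2.04162… = 0.81556… → 0.816

0.816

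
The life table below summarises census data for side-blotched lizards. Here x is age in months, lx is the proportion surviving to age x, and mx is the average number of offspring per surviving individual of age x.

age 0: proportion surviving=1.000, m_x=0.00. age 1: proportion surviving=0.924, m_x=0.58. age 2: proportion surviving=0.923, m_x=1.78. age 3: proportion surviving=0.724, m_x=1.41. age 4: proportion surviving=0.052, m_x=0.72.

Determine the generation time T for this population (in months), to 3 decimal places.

lx·mx: 0, 0.53592, 1.64294, 1.02084, 0.03744 → R0 = 3.23714
x·lx·mx: 0, 0.53592, 3.28588, 3.06252, 0.14976 → Σ = 7.03408
T = 7.03408 / 3.23714 = 2.17293… → 2.173

2.173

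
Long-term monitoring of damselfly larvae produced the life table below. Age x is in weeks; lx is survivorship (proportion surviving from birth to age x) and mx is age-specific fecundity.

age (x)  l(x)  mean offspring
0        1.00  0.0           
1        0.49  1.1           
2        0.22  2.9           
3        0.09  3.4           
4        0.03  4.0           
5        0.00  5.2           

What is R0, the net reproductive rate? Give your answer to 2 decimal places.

1.60

lx·mx by age: 0, 0.539, 0.638, 0.306, 0.12, 0
R0 = Σ lx·mx = 1.603 → 1.60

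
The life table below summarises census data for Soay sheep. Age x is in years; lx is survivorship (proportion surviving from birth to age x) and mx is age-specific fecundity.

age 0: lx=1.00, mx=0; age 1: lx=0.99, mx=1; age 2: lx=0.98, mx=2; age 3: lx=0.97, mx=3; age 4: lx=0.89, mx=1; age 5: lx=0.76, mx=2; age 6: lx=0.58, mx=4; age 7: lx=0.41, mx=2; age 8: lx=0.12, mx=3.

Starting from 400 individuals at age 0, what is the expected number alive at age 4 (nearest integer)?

Expected survivors = N0 · l_4 = 400 × 0.89 = 356 → 356

356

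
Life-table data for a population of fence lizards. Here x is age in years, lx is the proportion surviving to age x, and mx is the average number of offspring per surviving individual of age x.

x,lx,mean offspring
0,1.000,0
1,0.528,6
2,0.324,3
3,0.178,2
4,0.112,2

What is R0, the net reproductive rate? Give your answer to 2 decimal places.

lx·mx by age: 0, 3.168, 0.972, 0.356, 0.224
R0 = Σ lx·mx = 4.72 → 4.72

4.72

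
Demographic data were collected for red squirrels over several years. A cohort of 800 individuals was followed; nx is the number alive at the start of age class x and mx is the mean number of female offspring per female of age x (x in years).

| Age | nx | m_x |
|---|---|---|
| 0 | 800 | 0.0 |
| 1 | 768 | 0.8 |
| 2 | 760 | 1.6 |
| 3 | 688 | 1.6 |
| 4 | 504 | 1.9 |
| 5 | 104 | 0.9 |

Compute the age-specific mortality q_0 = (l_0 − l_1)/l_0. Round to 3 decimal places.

lx = nx/n0 = nx/800: 1, 0.96, 0.95, 0.86, 0.63, 0.13
q_0 = (l_0 − l_1) / l_0 = (1 − 0.96) / 1
     = 0.04 / 1 = 0.04 → 0.040

0.040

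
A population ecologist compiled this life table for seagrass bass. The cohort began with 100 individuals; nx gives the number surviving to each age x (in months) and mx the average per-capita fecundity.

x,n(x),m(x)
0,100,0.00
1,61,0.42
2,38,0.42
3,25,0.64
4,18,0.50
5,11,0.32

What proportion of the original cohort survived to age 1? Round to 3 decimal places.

l_1 = n_1/n_0 = 61/100 = 0.61 → 0.610

0.610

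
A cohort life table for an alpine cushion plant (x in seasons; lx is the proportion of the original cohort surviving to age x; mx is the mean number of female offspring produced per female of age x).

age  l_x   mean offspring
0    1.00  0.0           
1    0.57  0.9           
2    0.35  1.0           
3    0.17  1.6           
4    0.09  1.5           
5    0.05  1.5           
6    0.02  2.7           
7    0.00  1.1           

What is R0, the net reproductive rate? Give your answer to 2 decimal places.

1.40

lx·mx by age: 0, 0.513, 0.35, 0.272, 0.135, 0.075, 0.054, 0
R0 = Σ lx·mx = 1.399 → 1.40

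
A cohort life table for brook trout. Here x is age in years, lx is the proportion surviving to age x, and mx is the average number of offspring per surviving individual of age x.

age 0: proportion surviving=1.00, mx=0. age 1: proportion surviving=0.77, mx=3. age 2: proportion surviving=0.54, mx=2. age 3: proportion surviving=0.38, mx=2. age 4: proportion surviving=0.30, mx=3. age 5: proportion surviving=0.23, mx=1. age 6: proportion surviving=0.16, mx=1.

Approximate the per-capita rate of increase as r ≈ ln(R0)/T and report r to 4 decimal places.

0.7395

R0 = Σ lx·mx = 0 + 2.31 + 1.08 + 0.76 + 0.9 + 0.23 + 0.16 = 5.44
Σ x·lx·mx = 12.46; T = 12.46/5.44 = 2.29044…
r ≈ ln(R0)/T = ln(5.44)/2.29044… = 0.739499… → 0.7395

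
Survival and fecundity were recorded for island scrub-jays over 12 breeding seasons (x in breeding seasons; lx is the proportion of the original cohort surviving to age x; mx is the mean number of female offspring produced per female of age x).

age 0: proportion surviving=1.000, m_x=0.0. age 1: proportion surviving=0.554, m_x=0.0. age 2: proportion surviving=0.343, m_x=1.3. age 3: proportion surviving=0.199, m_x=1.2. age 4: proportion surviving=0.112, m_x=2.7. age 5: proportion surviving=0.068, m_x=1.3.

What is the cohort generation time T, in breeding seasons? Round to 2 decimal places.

lx·mx: 0, 0, 0.4459, 0.2388, 0.3024, 0.0884 → R0 = 1.0755
x·lx·mx: 0, 0, 0.8918, 0.7164, 1.2096, 0.442 → Σ = 3.2598
T = 3.2598 / 1.0755 = 3.030962… → 3.03

3.03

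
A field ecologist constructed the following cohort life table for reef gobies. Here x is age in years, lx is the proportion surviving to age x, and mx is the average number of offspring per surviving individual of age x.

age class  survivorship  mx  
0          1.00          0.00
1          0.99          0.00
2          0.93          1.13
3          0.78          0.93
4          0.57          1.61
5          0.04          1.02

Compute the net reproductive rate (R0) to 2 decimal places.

2.73

lx·mx by age: 0, 0, 1.0509, 0.7254, 0.9177, 0.0408
R0 = Σ lx·mx = 2.7348 → 2.73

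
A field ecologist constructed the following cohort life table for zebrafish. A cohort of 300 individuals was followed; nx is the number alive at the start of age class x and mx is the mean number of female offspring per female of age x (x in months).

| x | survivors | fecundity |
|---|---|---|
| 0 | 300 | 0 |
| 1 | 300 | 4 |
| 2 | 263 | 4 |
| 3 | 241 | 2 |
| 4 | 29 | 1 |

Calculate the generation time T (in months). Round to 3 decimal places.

1.761

lx = nx/n0 = nx/300: 1, 1, 0.87667…, 0.80333…, 0.09667…
lx·mx: 0, 4, 3.506667…, 1.606667…, 0.096667… → R0 = 9.21…
x·lx·mx: 0, 4, 7.013333…, 4.82…, 0.386667… → Σ = 16.22…
T = 16.22… / 9.21… = 1.761129… → 1.761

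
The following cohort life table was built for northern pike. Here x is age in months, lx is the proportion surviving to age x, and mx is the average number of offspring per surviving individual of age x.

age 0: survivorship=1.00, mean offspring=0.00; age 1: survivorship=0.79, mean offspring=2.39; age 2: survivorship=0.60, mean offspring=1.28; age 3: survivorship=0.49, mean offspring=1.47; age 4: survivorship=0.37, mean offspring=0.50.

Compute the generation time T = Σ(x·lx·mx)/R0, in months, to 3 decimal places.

lx·mx: 0, 1.8881, 0.768, 0.7203, 0.185 → R0 = 3.5614
x·lx·mx: 0, 1.8881, 1.536, 2.1609, 0.74 → Σ = 6.325
T = 6.325 / 3.5614 = 1.775987… → 1.776

1.776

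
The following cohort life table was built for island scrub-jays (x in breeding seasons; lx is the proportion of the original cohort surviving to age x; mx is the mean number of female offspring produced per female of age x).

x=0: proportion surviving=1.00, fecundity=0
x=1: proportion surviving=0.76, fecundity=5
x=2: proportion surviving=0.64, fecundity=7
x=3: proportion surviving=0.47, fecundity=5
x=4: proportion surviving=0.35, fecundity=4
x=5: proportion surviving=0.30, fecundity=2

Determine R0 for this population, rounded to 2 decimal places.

lx·mx by age: 0, 3.8, 4.48, 2.35, 1.4, 0.6
R0 = Σ lx·mx = 12.63 → 12.63

12.63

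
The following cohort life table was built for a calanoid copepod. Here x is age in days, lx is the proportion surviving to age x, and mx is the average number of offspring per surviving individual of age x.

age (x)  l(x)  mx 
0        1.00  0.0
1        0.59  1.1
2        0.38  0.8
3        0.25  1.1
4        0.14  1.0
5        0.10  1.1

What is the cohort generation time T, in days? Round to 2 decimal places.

2.16

lx·mx: 0, 0.649, 0.304, 0.275, 0.14, 0.11 → R0 = 1.478
x·lx·mx: 0, 0.649, 0.608, 0.825, 0.56, 0.55 → Σ = 3.192
T = 3.192 / 1.478 = 2.159675… → 2.16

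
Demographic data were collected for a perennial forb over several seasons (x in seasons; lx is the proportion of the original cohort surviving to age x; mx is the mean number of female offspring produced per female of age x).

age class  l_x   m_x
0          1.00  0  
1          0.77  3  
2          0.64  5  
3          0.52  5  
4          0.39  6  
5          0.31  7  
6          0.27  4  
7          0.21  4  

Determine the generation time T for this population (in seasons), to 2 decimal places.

lx·mx: 0, 2.31, 3.2, 2.6, 2.34, 2.17, 1.08, 0.84 → R0 = 14.54
x·lx·mx: 0, 2.31, 6.4, 7.8, 9.36, 10.85, 6.48, 5.88 → Σ = 49.08
T = 49.08 / 14.54 = 3.375516… → 3.38

3.38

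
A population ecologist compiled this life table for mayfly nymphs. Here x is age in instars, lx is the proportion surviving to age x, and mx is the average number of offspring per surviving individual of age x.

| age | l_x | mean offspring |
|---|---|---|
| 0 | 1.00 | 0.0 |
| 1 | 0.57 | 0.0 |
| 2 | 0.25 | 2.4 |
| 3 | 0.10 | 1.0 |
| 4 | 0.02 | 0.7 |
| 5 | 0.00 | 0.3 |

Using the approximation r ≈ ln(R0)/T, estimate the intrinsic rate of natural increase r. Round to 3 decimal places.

-0.155

R0 = Σ lx·mx = 0 + 0 + 0.6 + 0.1 + 0.014 + 0 = 0.714
Σ x·lx·mx = 1.556; T = 1.556/0.714 = 2.17927…
r ≈ ln(R0)/T = ln(0.714)/2.17927… = -0.15458… → -0.155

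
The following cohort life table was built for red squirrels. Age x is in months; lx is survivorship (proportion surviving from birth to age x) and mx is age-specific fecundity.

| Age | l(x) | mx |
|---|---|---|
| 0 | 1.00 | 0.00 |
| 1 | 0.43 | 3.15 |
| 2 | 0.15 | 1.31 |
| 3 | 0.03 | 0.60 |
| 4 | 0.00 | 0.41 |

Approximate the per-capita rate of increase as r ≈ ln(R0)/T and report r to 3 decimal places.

0.392

R0 = Σ lx·mx = 0 + 1.3545 + 0.1965 + 0.018 + 0 = 1.569
Σ x·lx·mx = 1.8015; T = 1.8015/1.569 = 1.14818…
r ≈ ln(R0)/T = ln(1.569)/1.14818… = 0.39231… → 0.392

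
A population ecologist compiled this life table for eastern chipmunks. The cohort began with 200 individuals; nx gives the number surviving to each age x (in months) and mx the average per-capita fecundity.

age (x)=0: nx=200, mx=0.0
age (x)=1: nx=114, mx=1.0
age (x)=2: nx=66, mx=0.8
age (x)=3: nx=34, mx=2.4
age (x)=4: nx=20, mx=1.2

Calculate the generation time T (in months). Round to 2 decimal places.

lx = nx/n0 = nx/200: 1, 0.57, 0.33, 0.17, 0.1
lx·mx: 0, 0.57, 0.264, 0.408, 0.12 → R0 = 1.362
x·lx·mx: 0, 0.57, 0.528, 1.224, 0.48 → Σ = 2.802
T = 2.802 / 1.362 = 2.057269… → 2.06

2.06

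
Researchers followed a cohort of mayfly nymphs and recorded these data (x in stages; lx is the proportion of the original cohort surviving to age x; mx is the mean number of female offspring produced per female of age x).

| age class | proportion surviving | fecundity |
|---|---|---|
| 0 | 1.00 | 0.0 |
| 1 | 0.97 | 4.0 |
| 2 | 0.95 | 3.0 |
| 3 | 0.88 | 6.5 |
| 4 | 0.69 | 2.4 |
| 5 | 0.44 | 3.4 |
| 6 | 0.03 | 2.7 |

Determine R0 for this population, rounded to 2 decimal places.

lx·mx by age: 0, 3.88, 2.85, 5.72, 1.656, 1.496, 0.081
R0 = Σ lx·mx = 15.683 → 15.68

15.68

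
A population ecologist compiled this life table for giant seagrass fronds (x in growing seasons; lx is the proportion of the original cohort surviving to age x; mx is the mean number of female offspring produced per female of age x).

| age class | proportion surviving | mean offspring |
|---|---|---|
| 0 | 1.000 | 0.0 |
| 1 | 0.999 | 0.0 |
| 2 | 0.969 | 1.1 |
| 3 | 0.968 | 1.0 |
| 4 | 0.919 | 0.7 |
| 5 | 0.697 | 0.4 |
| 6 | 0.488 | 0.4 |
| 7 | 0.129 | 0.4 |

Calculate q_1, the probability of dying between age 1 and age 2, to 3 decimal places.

0.030

q_1 = (l_1 − l_2) / l_1 = (0.999 − 0.969) / 0.999
     = 0.03 / 0.999 = 0.03003… → 0.030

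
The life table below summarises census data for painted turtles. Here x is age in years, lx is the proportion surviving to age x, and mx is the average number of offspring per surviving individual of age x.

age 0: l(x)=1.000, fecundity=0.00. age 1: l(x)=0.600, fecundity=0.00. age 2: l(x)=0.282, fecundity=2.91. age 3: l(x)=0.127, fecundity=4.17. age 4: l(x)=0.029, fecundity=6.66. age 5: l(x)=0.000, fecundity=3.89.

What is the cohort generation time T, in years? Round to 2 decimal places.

lx·mx: 0, 0, 0.82062, 0.52959, 0.19314, 0 → R0 = 1.54335
x·lx·mx: 0, 0, 1.64124, 1.58877, 0.77256, 0 → Σ = 4.00257
T = 4.00257 / 1.54335 = 2.59343… → 2.59

2.59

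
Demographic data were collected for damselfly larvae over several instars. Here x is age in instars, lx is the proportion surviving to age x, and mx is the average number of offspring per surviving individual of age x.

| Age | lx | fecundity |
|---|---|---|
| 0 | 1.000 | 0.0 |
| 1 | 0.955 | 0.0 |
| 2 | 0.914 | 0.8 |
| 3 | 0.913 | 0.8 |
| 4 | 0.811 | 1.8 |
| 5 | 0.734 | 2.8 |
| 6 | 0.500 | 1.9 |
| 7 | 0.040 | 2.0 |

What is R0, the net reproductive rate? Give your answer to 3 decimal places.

lx·mx by age: 0, 0, 0.7312, 0.7304, 1.4598, 2.0552, 0.95, 0.08
R0 = Σ lx·mx = 6.0066 → 6.007

6.007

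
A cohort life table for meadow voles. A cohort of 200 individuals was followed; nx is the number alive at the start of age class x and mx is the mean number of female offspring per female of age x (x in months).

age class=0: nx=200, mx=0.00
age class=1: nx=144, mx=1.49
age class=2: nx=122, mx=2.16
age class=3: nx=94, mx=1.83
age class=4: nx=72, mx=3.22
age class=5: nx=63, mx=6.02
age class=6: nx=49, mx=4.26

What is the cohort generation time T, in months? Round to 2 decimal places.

3.63

lx = nx/n0 = nx/200: 1, 0.72, 0.61, 0.47, 0.36, 0.315, 0.245
lx·mx: 0, 1.0728, 1.3176, 0.8601, 1.1592, 1.8963, 1.0437 → R0 = 7.3497
x·lx·mx: 0, 1.0728, 2.6352, 2.5803, 4.6368, 9.4815, 6.2622 → Σ = 26.6688
T = 26.6688 / 7.3497 = 3.628556… → 3.63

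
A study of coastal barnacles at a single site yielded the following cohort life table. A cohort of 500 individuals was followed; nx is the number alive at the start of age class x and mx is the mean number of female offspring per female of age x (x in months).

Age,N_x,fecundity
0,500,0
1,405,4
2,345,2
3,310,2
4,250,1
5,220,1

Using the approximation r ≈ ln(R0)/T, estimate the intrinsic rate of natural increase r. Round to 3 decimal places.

0.936

lx = nx/n0 = nx/500: 1, 0.81, 0.69, 0.62, 0.5, 0.44
R0 = Σ lx·mx = 0 + 3.24 + 1.38 + 1.24 + 0.5 + 0.44 = 6.8
Σ x·lx·mx = 13.92; T = 13.92/6.8 = 2.04706…
r ≈ ln(R0)/T = ln(6.8)/2.04706… = 0.93643… → 0.936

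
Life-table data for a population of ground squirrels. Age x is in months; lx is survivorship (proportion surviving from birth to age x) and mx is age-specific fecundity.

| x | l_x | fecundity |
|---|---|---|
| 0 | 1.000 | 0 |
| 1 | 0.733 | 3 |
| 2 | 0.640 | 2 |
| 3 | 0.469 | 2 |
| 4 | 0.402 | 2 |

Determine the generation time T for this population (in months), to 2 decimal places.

2.07

lx·mx: 0, 2.199, 1.28, 0.938, 0.804 → R0 = 5.221
x·lx·mx: 0, 2.199, 2.56, 2.814, 3.216 → Σ = 10.789
T = 10.789 / 5.221 = 2.066462… → 2.07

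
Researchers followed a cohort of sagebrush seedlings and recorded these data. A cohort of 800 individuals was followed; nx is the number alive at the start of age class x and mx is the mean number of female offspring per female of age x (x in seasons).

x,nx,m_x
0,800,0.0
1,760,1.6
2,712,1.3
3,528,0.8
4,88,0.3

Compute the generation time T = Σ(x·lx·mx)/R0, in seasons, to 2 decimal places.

lx = nx/n0 = nx/800: 1, 0.95, 0.89, 0.66, 0.11
lx·mx: 0, 1.52, 1.157, 0.528, 0.033 → R0 = 3.238
x·lx·mx: 0, 1.52, 2.314, 1.584, 0.132 → Σ = 5.55
T = 5.55 / 3.238 = 1.714021… → 1.71

1.71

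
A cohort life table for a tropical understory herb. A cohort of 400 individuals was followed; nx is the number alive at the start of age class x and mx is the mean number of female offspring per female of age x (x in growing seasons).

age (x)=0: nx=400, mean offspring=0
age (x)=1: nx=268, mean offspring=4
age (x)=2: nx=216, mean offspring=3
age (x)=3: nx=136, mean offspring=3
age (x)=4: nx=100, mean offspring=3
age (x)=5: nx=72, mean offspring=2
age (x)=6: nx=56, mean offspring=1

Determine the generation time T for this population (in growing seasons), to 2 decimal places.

lx = nx/n0 = nx/400: 1, 0.67, 0.54, 0.34, 0.25, 0.18, 0.14
lx·mx: 0, 2.68, 1.62, 1.02, 0.75, 0.36, 0.14 → R0 = 6.57
x·lx·mx: 0, 2.68, 3.24, 3.06, 3, 1.8, 0.84 → Σ = 14.62
T = 14.62 / 6.57 = 2.225266… → 2.23

2.23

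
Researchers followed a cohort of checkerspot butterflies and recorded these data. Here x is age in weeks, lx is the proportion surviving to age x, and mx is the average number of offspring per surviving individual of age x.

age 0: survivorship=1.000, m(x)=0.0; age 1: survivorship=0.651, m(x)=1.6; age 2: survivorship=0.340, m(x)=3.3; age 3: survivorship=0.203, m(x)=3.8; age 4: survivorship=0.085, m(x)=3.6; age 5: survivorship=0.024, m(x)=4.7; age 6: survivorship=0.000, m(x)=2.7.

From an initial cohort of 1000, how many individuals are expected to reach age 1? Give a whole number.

Expected survivors = N0 · l_1 = 1000 × 0.651 = 651 → 651

651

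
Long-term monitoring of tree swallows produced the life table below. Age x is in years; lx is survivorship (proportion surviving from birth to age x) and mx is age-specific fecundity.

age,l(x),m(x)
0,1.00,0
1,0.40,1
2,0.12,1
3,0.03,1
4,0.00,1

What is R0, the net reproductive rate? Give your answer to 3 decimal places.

lx·mx by age: 0, 0.4, 0.12, 0.03, 0
R0 = Σ lx·mx = 0.55 → 0.550

0.550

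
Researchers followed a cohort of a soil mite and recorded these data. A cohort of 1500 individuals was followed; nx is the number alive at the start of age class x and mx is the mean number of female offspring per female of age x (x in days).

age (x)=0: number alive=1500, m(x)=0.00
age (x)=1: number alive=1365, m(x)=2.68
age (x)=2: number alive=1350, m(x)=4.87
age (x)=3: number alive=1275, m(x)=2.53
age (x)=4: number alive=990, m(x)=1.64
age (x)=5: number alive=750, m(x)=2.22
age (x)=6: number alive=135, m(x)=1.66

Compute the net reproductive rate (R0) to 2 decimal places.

11.31

lx = nx/n0 = nx/1500: 1, 0.91, 0.9, 0.85, 0.66, 0.5, 0.09
lx·mx by age: 0, 2.4388, 4.383, 2.1505, 1.0824, 1.11, 0.1494
R0 = Σ lx·mx = 11.3141 → 11.31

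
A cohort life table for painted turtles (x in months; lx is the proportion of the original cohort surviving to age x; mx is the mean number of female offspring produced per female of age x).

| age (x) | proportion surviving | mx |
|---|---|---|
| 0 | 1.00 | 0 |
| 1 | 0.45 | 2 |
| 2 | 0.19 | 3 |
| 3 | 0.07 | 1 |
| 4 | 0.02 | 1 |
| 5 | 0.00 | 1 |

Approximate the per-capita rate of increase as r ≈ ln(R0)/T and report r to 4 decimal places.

R0 = Σ lx·mx = 0 + 0.9 + 0.57 + 0.07 + 0.02 + 0 = 1.56
Σ x·lx·mx = 2.33; T = 2.33/1.56 = 1.49359…
r ≈ ln(R0)/T = ln(1.56)/1.49359… = 0.29773… → 0.2977

0.2977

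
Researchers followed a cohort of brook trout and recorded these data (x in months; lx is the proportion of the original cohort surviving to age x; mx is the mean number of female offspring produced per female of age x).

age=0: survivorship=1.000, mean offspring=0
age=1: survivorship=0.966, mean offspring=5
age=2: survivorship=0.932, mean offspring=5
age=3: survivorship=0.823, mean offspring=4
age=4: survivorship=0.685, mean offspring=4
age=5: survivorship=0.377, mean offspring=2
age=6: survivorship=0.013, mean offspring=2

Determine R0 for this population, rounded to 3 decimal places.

lx·mx by age: 0, 4.83, 4.66, 3.292, 2.74, 0.754, 0.026
R0 = Σ lx·mx = 16.302 → 16.302

16.302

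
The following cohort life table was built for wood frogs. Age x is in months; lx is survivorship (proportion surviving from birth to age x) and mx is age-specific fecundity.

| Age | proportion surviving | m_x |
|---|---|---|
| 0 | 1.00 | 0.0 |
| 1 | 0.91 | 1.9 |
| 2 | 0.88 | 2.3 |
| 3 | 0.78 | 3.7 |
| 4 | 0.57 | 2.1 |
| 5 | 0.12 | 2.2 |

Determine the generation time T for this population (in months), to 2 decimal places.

2.54

lx·mx: 0, 1.729, 2.024, 2.886, 1.197, 0.264 → R0 = 8.1
x·lx·mx: 0, 1.729, 4.048, 8.658, 4.788, 1.32 → Σ = 20.543
T = 20.543 / 8.1 = 2.536173… → 2.54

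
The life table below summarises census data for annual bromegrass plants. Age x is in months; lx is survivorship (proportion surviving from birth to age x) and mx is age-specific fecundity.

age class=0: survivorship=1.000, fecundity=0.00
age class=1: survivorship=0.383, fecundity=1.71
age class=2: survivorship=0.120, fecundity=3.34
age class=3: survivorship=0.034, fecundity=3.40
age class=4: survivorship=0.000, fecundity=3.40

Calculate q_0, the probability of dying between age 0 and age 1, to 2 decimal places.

q_0 = (l_0 − l_1) / l_0 = (1 − 0.383) / 1
     = 0.617 / 1 = 0.617 → 0.62

0.62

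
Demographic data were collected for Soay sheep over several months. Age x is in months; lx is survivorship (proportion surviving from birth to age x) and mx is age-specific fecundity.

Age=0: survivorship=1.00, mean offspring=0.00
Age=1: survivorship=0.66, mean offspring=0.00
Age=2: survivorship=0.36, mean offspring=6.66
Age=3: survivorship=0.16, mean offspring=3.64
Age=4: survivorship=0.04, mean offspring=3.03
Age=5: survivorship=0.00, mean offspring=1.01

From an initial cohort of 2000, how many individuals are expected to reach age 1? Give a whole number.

Expected survivors = N0 · l_1 = 2000 × 0.66 = 1320 → 1320

1320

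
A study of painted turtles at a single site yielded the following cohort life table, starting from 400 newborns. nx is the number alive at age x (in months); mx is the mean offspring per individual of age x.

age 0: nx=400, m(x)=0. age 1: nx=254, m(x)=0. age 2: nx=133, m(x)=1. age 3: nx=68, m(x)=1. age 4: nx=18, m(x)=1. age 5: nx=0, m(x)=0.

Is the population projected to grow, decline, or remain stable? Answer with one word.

lx = nx/n0 = nx/400: 1, 0.635, 0.3325, 0.17, 0.045, 0
R0 = Σ lx·mx = 0 + 0 + 0.3325 + 0.17 + 0.045 + 0 = 0.5475
R0 < 1, so the population is declining.

declining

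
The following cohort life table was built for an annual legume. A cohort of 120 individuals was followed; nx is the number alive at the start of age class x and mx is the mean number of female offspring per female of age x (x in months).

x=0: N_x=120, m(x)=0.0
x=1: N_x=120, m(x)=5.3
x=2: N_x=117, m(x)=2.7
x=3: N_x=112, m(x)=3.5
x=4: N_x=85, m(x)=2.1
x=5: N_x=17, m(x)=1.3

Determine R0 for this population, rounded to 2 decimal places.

12.87

lx = nx/n0 = nx/120: 1, 1, 0.975, 0.93333…, 0.70833…, 0.14167…
lx·mx by age: 0, 5.3, 2.6325, 3.266667…, 1.4875…, 0.184167…
R0 = Σ lx·mx = 12.870833… → 12.87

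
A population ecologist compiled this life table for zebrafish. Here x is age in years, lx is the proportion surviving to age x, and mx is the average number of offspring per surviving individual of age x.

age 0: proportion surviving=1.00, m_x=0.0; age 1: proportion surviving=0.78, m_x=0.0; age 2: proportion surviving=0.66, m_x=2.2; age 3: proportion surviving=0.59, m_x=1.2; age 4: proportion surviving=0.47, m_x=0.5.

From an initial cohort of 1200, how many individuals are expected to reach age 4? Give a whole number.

564

Expected survivors = N0 · l_4 = 1200 × 0.47 = 564 → 564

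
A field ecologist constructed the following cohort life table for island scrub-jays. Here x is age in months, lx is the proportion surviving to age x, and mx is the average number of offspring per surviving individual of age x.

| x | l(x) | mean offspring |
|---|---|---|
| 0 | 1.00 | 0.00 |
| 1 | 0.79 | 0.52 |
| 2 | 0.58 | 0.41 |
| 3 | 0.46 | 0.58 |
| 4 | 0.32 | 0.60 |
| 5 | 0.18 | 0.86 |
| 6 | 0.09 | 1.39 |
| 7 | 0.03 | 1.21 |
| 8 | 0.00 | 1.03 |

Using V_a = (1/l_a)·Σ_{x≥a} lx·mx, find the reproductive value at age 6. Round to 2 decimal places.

lx·mx for x ≥ 6: 0.1251, 0.0363, 0 → sum = 0.1614
V_6 = 0.1614 / l_6 = 0.1614 / 0.09 = 1.793333… → 1.79

1.79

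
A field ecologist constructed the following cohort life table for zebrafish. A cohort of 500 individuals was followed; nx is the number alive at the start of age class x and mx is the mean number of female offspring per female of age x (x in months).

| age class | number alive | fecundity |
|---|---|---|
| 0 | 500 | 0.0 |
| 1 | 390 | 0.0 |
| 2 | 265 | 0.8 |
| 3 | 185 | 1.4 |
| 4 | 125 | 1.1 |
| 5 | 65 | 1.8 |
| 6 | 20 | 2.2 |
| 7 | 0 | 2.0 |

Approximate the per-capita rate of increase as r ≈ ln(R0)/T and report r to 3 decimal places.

lx = nx/n0 = nx/500: 1, 0.78, 0.53, 0.37, 0.25, 0.13, 0.04, 0
R0 = Σ lx·mx = 0 + 0 + 0.424 + 0.518 + 0.275 + 0.234 + 0.088 + 0 = 1.539
Σ x·lx·mx = 5.2; T = 5.2/1.539 = 3.37882…
r ≈ ln(R0)/T = ln(1.539)/3.37882… = 0.1276… → 0.128

0.128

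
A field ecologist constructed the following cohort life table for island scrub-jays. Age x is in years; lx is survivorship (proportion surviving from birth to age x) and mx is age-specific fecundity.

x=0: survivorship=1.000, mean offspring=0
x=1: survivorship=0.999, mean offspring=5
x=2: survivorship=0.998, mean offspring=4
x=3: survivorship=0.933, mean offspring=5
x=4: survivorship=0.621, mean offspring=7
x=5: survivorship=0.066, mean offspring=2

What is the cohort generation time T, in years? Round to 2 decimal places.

lx·mx: 0, 4.995, 3.992, 4.665, 4.347, 0.132 → R0 = 18.131
x·lx·mx: 0, 4.995, 7.984, 13.995, 17.388, 0.66 → Σ = 45.022
T = 45.022 / 18.131 = 2.48315… → 2.48

2.48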